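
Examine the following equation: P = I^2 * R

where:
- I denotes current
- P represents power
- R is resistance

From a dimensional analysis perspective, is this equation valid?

Yes

I (current) has dimensions [I].
P (power) has dimensions [L^2 M T^-3].
R (resistance) has dimensions [I^-2 L^2 M T^-3].

Left side: [L^2 M T^-3]
Right side: [L^2 M T^-3]

Both sides have the same dimensions, so the equation is dimensionally consistent.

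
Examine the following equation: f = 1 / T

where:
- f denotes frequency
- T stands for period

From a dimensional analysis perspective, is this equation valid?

Yes

f (frequency) has dimensions [T^-1].
T (period) has dimensions [T].

Left side: [T^-1]
Right side: [T^-1]

Both sides have the same dimensions, so the equation is dimensionally consistent.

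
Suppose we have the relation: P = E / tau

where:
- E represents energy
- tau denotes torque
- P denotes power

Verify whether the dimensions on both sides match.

No

E (energy) has dimensions [L^2 M T^-2].
tau (torque) has dimensions [L^2 M T^-2].
P (power) has dimensions [L^2 M T^-3].

Left side: [L^2 M T^-3]
Right side: [dimensionless]

The two sides have different dimensions, so the equation is NOT dimensionally consistent.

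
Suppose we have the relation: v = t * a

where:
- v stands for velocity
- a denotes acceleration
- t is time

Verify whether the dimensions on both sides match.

Yes

v (velocity) has dimensions [L T^-1].
a (acceleration) has dimensions [L T^-2].
t (time) has dimensions [T].

Left side: [L T^-1]
Right side: [L T^-1]

Both sides have the same dimensions, so the equation is dimensionally consistent.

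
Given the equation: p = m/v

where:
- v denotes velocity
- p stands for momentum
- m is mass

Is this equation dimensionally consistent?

No

v (velocity) has dimensions [L T^-1].
p (momentum) has dimensions [L M T^-1].
m (mass) has dimensions [M].

Left side: [L M T^-1]
Right side: [L^-1 M T]

The two sides have different dimensions, so the equation is NOT dimensionally consistent.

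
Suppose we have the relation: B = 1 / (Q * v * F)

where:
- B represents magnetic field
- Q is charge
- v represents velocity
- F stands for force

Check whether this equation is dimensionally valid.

No

B (magnetic field) has dimensions [I^-1 M T^-2].
Q (charge) has dimensions [I T].
v (velocity) has dimensions [L T^-1].
F (force) has dimensions [L M T^-2].

Left side: [I^-1 M T^-2]
Right side: [I^-1 L^-2 M^-1 T^2]

The two sides have different dimensions, so the equation is NOT dimensionally consistent.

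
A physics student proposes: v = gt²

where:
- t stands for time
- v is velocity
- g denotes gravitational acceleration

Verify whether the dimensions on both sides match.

No

t (time) has dimensions [T].
v (velocity) has dimensions [L T^-1].
g (gravitational acceleration) has dimensions [L T^-2].

Left side: [L T^-1]
Right side: [L]

The two sides have different dimensions, so the equation is NOT dimensionally consistent.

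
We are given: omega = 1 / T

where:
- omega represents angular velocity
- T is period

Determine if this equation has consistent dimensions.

Yes

omega (angular velocity) has dimensions [T^-1].
T (period) has dimensions [T].

Left side: [T^-1]
Right side: [T^-1]

Both sides have the same dimensions, so the equation is dimensionally consistent.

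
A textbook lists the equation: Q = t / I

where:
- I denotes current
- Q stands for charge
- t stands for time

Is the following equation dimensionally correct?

No

I (current) has dimensions [I].
Q (charge) has dimensions [I T].
t (time) has dimensions [T].

Left side: [I T]
Right side: [I^-1 T]

The two sides have different dimensions, so the equation is NOT dimensionally consistent.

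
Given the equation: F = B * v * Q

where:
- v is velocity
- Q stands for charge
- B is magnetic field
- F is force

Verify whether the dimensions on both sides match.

Yes

v (velocity) has dimensions [L T^-1].
Q (charge) has dimensions [I T].
B (magnetic field) has dimensions [I^-1 M T^-2].
F (force) has dimensions [L M T^-2].

Left side: [L M T^-2]
Right side: [L M T^-2]

Both sides have the same dimensions, so the equation is dimensionally consistent.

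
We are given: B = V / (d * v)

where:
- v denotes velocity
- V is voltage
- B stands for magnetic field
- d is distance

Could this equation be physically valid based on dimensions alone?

Yes

v (velocity) has dimensions [L T^-1].
V (voltage) has dimensions [I^-1 L^2 M T^-3].
B (magnetic field) has dimensions [I^-1 M T^-2].
d (distance) has dimensions [L].

Left side: [I^-1 M T^-2]
Right side: [I^-1 M T^-2]

Both sides have the same dimensions, so the equation is dimensionally consistent.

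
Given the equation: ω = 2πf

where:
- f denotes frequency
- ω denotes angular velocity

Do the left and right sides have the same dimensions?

Yes

f (frequency) has dimensions [T^-1].
ω (angular velocity) has dimensions [T^-1].

Left side: [T^-1]
Right side: [T^-1]

Both sides have the same dimensions, so the equation is dimensionally consistent.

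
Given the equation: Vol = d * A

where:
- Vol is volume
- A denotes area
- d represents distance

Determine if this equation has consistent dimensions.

Yes

Vol (volume) has dimensions [L^3].
A (area) has dimensions [L^2].
d (distance) has dimensions [L].

Left side: [L^3]
Right side: [L^3]

Both sides have the same dimensions, so the equation is dimensionally consistent.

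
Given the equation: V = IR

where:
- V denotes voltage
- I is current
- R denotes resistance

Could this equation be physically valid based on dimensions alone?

Yes

V (voltage) has dimensions [I^-1 L^2 M T^-3].
I (current) has dimensions [I].
R (resistance) has dimensions [I^-2 L^2 M T^-3].

Left side: [I^-1 L^2 M T^-3]
Right side: [I^-1 L^2 M T^-3]

Both sides have the same dimensions, so the equation is dimensionally consistent.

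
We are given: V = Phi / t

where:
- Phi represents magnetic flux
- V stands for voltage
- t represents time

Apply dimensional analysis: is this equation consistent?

Yes

Phi (magnetic flux) has dimensions [I^-1 L^2 M T^-2].
V (voltage) has dimensions [I^-1 L^2 M T^-3].
t (time) has dimensions [T].

Left side: [I^-1 L^2 M T^-3]
Right side: [I^-1 L^2 M T^-3]

Both sides have the same dimensions, so the equation is dimensionally consistent.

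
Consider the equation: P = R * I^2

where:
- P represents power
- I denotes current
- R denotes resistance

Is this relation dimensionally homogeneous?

Yes

P (power) has dimensions [L^2 M T^-3].
I (current) has dimensions [I].
R (resistance) has dimensions [I^-2 L^2 M T^-3].

Left side: [L^2 M T^-3]
Right side: [L^2 M T^-3]

Both sides have the same dimensions, so the equation is dimensionally consistent.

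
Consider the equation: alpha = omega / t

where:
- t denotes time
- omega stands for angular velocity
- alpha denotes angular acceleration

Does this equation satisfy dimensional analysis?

Yes

t (time) has dimensions [T].
omega (angular velocity) has dimensions [T^-1].
alpha (angular acceleration) has dimensions [T^-2].

Left side: [T^-2]
Right side: [T^-2]

Both sides have the same dimensions, so the equation is dimensionally consistent.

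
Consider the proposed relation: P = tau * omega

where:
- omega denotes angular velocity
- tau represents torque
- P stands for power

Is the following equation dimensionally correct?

Yes

omega (angular velocity) has dimensions [T^-1].
tau (torque) has dimensions [L^2 M T^-2].
P (power) has dimensions [L^2 M T^-3].

Left side: [L^2 M T^-3]
Right side: [L^2 M T^-3]

Both sides have the same dimensions, so the equation is dimensionally consistent.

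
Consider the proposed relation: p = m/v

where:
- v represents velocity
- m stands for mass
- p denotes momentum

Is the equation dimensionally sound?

No

v (velocity) has dimensions [L T^-1].
m (mass) has dimensions [M].
p (momentum) has dimensions [L M T^-1].

Left side: [L M T^-1]
Right side: [L^-1 M T]

The two sides have different dimensions, so the equation is NOT dimensionally consistent.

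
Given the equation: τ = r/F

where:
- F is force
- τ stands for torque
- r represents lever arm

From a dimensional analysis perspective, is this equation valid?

No

F (force) has dimensions [L M T^-2].
τ (torque) has dimensions [L^2 M T^-2].
r (lever arm) has dimensions [L].

Left side: [L^2 M T^-2]
Right side: [M^-1 T^2]

The two sides have different dimensions, so the equation is NOT dimensionally consistent.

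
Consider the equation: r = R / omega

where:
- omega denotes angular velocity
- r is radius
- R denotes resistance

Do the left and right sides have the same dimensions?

No

omega (angular velocity) has dimensions [T^-1].
r (radius) has dimensions [L].
R (resistance) has dimensions [I^-2 L^2 M T^-3].

Left side: [L]
Right side: [I^-2 L^2 M T^-2]

The two sides have different dimensions, so the equation is NOT dimensionally consistent.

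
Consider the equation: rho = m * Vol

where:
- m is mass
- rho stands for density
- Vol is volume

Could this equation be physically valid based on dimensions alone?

No

m (mass) has dimensions [M].
rho (density) has dimensions [L^-3 M].
Vol (volume) has dimensions [L^3].

Left side: [L^-3 M]
Right side: [L^3 M]

The two sides have different dimensions, so the equation is NOT dimensionally consistent.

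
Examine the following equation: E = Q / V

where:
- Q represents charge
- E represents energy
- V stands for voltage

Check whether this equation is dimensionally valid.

No

Q (charge) has dimensions [I T].
E (energy) has dimensions [L^2 M T^-2].
V (voltage) has dimensions [I^-1 L^2 M T^-3].

Left side: [L^2 M T^-2]
Right side: [I^2 L^-2 M^-1 T^4]

The two sides have different dimensions, so the equation is NOT dimensionally consistent.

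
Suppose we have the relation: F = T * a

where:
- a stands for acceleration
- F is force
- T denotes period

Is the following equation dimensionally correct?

No

a (acceleration) has dimensions [L T^-2].
F (force) has dimensions [L M T^-2].
T (period) has dimensions [T].

Left side: [L M T^-2]
Right side: [L T^-1]

The two sides have different dimensions, so the equation is NOT dimensionally consistent.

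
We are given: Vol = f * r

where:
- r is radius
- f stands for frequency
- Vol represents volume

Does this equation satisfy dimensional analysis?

No

r (radius) has dimensions [L].
f (frequency) has dimensions [T^-1].
Vol (volume) has dimensions [L^3].

Left side: [L^3]
Right side: [L T^-1]

The two sides have different dimensions, so the equation is NOT dimensionally consistent.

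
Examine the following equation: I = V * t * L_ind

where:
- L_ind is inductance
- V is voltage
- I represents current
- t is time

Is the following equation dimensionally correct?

No

L_ind (inductance) has dimensions [I^-2 L^2 M T^-2].
V (voltage) has dimensions [I^-1 L^2 M T^-3].
I (current) has dimensions [I].
t (time) has dimensions [T].

Left side: [I]
Right side: [I^-3 L^4 M^2 T^-4]

The two sides have different dimensions, so the equation is NOT dimensionally consistent.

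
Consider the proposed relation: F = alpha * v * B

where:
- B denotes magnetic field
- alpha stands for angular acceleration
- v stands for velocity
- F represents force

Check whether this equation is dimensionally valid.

No

B (magnetic field) has dimensions [I^-1 M T^-2].
alpha (angular acceleration) has dimensions [T^-2].
v (velocity) has dimensions [L T^-1].
F (force) has dimensions [L M T^-2].

Left side: [L M T^-2]
Right side: [I^-1 L M T^-5]

The two sides have different dimensions, so the equation is NOT dimensionally consistent.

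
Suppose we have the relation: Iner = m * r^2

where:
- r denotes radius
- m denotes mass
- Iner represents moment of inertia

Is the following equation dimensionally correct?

Yes

r (radius) has dimensions [L].
m (mass) has dimensions [M].
Iner (moment of inertia) has dimensions [L^2 M].

Left side: [L^2 M]
Right side: [L^2 M]

Both sides have the same dimensions, so the equation is dimensionally consistent.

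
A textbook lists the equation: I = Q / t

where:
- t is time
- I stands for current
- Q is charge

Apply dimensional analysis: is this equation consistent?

Yes

t (time) has dimensions [T].
I (current) has dimensions [I].
Q (charge) has dimensions [I T].

Left side: [I]
Right side: [I]

Both sides have the same dimensions, so the equation is dimensionally consistent.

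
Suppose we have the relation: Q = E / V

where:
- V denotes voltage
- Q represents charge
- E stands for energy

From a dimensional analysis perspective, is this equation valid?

Yes

V (voltage) has dimensions [I^-1 L^2 M T^-3].
Q (charge) has dimensions [I T].
E (energy) has dimensions [L^2 M T^-2].

Left side: [I T]
Right side: [I T]

Both sides have the same dimensions, so the equation is dimensionally consistent.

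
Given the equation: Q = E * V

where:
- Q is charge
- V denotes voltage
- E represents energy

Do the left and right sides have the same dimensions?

No

Q (charge) has dimensions [I T].
V (voltage) has dimensions [I^-1 L^2 M T^-3].
E (energy) has dimensions [L^2 M T^-2].

Left side: [I T]
Right side: [I^-1 L^4 M^2 T^-5]

The two sides have different dimensions, so the equation is NOT dimensionally consistent.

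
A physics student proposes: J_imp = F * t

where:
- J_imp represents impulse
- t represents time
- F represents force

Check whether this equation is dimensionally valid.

Yes

J_imp (impulse) has dimensions [L M T^-1].
t (time) has dimensions [T].
F (force) has dimensions [L M T^-2].

Left side: [L M T^-1]
Right side: [L M T^-1]

Both sides have the same dimensions, so the equation is dimensionally consistent.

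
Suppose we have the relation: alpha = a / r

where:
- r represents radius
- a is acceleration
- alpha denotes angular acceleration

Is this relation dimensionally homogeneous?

Yes

r (radius) has dimensions [L].
a (acceleration) has dimensions [L T^-2].
alpha (angular acceleration) has dimensions [T^-2].

Left side: [T^-2]
Right side: [T^-2]

Both sides have the same dimensions, so the equation is dimensionally consistent.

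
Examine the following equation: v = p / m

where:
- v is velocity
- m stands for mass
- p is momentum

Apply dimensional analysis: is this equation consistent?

Yes

v (velocity) has dimensions [L T^-1].
m (mass) has dimensions [M].
p (momentum) has dimensions [L M T^-1].

Left side: [L T^-1]
Right side: [L T^-1]

Both sides have the same dimensions, so the equation is dimensionally consistent.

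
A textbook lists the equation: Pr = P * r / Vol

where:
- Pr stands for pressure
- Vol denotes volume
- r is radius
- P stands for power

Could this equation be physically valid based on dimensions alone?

No

Pr (pressure) has dimensions [L^-1 M T^-2].
Vol (volume) has dimensions [L^3].
r (radius) has dimensions [L].
P (power) has dimensions [L^2 M T^-3].

Left side: [L^-1 M T^-2]
Right side: [M T^-3]

The two sides have different dimensions, so the equation is NOT dimensionally consistent.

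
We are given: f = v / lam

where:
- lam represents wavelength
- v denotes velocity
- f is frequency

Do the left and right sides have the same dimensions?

Yes

lam (wavelength) has dimensions [L].
v (velocity) has dimensions [L T^-1].
f (frequency) has dimensions [T^-1].

Left side: [T^-1]
Right side: [T^-1]

Both sides have the same dimensions, so the equation is dimensionally consistent.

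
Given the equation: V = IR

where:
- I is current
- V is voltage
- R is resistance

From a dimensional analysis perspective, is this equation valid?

Yes

I (current) has dimensions [I].
V (voltage) has dimensions [I^-1 L^2 M T^-3].
R (resistance) has dimensions [I^-2 L^2 M T^-3].

Left side: [I^-1 L^2 M T^-3]
Right side: [I^-1 L^2 M T^-3]

Both sides have the same dimensions, so the equation is dimensionally consistent.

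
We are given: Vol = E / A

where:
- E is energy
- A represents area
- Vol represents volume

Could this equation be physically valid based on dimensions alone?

No

E (energy) has dimensions [L^2 M T^-2].
A (area) has dimensions [L^2].
Vol (volume) has dimensions [L^3].

Left side: [L^3]
Right side: [M T^-2]

The two sides have different dimensions, so the equation is NOT dimensionally consistent.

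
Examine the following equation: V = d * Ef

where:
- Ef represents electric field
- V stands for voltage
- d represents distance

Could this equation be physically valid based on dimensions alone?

Yes

Ef (electric field) has dimensions [I^-1 L M T^-3].
V (voltage) has dimensions [I^-1 L^2 M T^-3].
d (distance) has dimensions [L].

Left side: [I^-1 L^2 M T^-3]
Right side: [I^-1 L^2 M T^-3]

Both sides have the same dimensions, so the equation is dimensionally consistent.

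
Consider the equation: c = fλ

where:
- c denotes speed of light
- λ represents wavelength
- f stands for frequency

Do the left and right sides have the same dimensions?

Yes

c (speed of light) has dimensions [L T^-1].
λ (wavelength) has dimensions [L].
f (frequency) has dimensions [T^-1].

Left side: [L T^-1]
Right side: [L T^-1]

Both sides have the same dimensions, so the equation is dimensionally consistent.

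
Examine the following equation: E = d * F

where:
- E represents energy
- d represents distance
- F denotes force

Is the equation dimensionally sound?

Yes

E (energy) has dimensions [L^2 M T^-2].
d (distance) has dimensions [L].
F (force) has dimensions [L M T^-2].

Left side: [L^2 M T^-2]
Right side: [L^2 M T^-2]

Both sides have the same dimensions, so the equation is dimensionally consistent.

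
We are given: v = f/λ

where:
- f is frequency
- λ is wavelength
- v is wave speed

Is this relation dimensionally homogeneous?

No

f (frequency) has dimensions [T^-1].
λ (wavelength) has dimensions [L].
v (wave speed) has dimensions [L T^-1].

Left side: [L T^-1]
Right side: [L^-1 T^-1]

The two sides have different dimensions, so the equation is NOT dimensionally consistent.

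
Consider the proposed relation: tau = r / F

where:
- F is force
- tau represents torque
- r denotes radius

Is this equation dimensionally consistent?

No

F (force) has dimensions [L M T^-2].
tau (torque) has dimensions [L^2 M T^-2].
r (radius) has dimensions [L].

Left side: [L^2 M T^-2]
Right side: [M^-1 T^2]

The two sides have different dimensions, so the equation is NOT dimensionally consistent.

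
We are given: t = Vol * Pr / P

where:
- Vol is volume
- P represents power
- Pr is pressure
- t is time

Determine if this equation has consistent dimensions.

Yes

Vol (volume) has dimensions [L^3].
P (power) has dimensions [L^2 M T^-3].
Pr (pressure) has dimensions [L^-1 M T^-2].
t (time) has dimensions [T].

Left side: [T]
Right side: [T]

Both sides have the same dimensions, so the equation is dimensionally consistent.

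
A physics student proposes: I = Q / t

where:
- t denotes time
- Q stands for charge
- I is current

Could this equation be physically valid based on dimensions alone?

Yes

t (time) has dimensions [T].
Q (charge) has dimensions [I T].
I (current) has dimensions [I].

Left side: [I]
Right side: [I]

Both sides have the same dimensions, so the equation is dimensionally consistent.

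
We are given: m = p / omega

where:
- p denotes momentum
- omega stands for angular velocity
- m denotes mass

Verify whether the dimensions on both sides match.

No

p (momentum) has dimensions [L M T^-1].
omega (angular velocity) has dimensions [T^-1].
m (mass) has dimensions [M].

Left side: [M]
Right side: [L M]

The two sides have different dimensions, so the equation is NOT dimensionally consistent.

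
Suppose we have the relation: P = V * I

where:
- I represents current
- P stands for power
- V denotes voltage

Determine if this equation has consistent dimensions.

Yes

I (current) has dimensions [I].
P (power) has dimensions [L^2 M T^-3].
V (voltage) has dimensions [I^-1 L^2 M T^-3].

Left side: [L^2 M T^-3]
Right side: [L^2 M T^-3]

Both sides have the same dimensions, so the equation is dimensionally consistent.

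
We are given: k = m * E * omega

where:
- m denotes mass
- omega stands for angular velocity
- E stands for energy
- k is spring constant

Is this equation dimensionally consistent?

No

m (mass) has dimensions [M].
omega (angular velocity) has dimensions [T^-1].
E (energy) has dimensions [L^2 M T^-2].
k (spring constant) has dimensions [M T^-2].

Left side: [M T^-2]
Right side: [L^2 M^2 T^-3]

The two sides have different dimensions, so the equation is NOT dimensionally consistent.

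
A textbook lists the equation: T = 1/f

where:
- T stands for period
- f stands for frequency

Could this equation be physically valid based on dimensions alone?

Yes

T (period) has dimensions [T].
f (frequency) has dimensions [T^-1].

Left side: [T]
Right side: [T]

Both sides have the same dimensions, so the equation is dimensionally consistent.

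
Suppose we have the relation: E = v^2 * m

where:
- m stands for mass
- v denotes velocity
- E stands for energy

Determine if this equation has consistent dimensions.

Yes

m (mass) has dimensions [M].
v (velocity) has dimensions [L T^-1].
E (energy) has dimensions [L^2 M T^-2].

Left side: [L^2 M T^-2]
Right side: [L^2 M T^-2]

Both sides have the same dimensions, so the equation is dimensionally consistent.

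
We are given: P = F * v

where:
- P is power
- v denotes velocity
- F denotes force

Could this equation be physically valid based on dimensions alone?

Yes

P (power) has dimensions [L^2 M T^-3].
v (velocity) has dimensions [L T^-1].
F (force) has dimensions [L M T^-2].

Left side: [L^2 M T^-3]
Right side: [L^2 M T^-3]

Both sides have the same dimensions, so the equation is dimensionally consistent.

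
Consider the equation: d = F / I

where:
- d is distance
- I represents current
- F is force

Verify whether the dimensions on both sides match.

No

d (distance) has dimensions [L].
I (current) has dimensions [I].
F (force) has dimensions [L M T^-2].

Left side: [L]
Right side: [I^-1 L M T^-2]

The two sides have different dimensions, so the equation is NOT dimensionally consistent.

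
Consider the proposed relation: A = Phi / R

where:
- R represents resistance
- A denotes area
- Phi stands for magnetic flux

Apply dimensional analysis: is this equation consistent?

No

R (resistance) has dimensions [I^-2 L^2 M T^-3].
A (area) has dimensions [L^2].
Phi (magnetic flux) has dimensions [I^-1 L^2 M T^-2].

Left side: [L^2]
Right side: [I T]

The two sides have different dimensions, so the equation is NOT dimensionally consistent.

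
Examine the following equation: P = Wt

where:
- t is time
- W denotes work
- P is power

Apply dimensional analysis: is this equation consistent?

No

t (time) has dimensions [T].
W (work) has dimensions [L^2 M T^-2].
P (power) has dimensions [L^2 M T^-3].

Left side: [L^2 M T^-3]
Right side: [L^2 M T^-1]

The two sides have different dimensions, so the equation is NOT dimensionally consistent.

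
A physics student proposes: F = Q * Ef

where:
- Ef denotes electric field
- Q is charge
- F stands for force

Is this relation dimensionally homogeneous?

Yes

Ef (electric field) has dimensions [I^-1 L M T^-3].
Q (charge) has dimensions [I T].
F (force) has dimensions [L M T^-2].

Left side: [L M T^-2]
Right side: [L M T^-2]

Both sides have the same dimensions, so the equation is dimensionally consistent.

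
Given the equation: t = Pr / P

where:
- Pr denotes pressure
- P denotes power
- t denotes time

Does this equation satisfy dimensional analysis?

No

Pr (pressure) has dimensions [L^-1 M T^-2].
P (power) has dimensions [L^2 M T^-3].
t (time) has dimensions [T].

Left side: [T]
Right side: [L^-3 T]

The two sides have different dimensions, so the equation is NOT dimensionally consistent.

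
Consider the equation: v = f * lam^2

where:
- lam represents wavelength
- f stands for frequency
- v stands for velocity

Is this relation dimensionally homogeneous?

No

lam (wavelength) has dimensions [L].
f (frequency) has dimensions [T^-1].
v (velocity) has dimensions [L T^-1].

Left side: [L T^-1]
Right side: [L^2 T^-1]

The two sides have different dimensions, so the equation is NOT dimensionally consistent.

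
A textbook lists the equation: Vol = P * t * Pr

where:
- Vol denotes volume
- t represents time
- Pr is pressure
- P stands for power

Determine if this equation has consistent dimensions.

No

Vol (volume) has dimensions [L^3].
t (time) has dimensions [T].
Pr (pressure) has dimensions [L^-1 M T^-2].
P (power) has dimensions [L^2 M T^-3].

Left side: [L^3]
Right side: [L M^2 T^-4]

The two sides have different dimensions, so the equation is NOT dimensionally consistent.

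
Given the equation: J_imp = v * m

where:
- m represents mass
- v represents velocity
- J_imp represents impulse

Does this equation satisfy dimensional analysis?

Yes

m (mass) has dimensions [M].
v (velocity) has dimensions [L T^-1].
J_imp (impulse) has dimensions [L M T^-1].

Left side: [L M T^-1]
Right side: [L M T^-1]

Both sides have the same dimensions, so the equation is dimensionally consistent.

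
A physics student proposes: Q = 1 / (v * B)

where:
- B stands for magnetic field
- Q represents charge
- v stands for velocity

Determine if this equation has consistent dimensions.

No

B (magnetic field) has dimensions [I^-1 M T^-2].
Q (charge) has dimensions [I T].
v (velocity) has dimensions [L T^-1].

Left side: [I T]
Right side: [I L^-1 M^-1 T^3]

The two sides have different dimensions, so the equation is NOT dimensionally consistent.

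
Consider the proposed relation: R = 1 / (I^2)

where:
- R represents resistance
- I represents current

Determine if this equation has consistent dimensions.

No

R (resistance) has dimensions [I^-2 L^2 M T^-3].
I (current) has dimensions [I].

Left side: [I^-2 L^2 M T^-3]
Right side: [I^-2]

The two sides have different dimensions, so the equation is NOT dimensionally consistent.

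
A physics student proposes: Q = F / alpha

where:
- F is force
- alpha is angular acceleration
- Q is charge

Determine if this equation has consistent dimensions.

No

F (force) has dimensions [L M T^-2].
alpha (angular acceleration) has dimensions [T^-2].
Q (charge) has dimensions [I T].

Left side: [I T]
Right side: [L M]

The two sides have different dimensions, so the equation is NOT dimensionally consistent.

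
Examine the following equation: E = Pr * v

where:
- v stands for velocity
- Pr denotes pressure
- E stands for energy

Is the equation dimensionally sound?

No

v (velocity) has dimensions [L T^-1].
Pr (pressure) has dimensions [L^-1 M T^-2].
E (energy) has dimensions [L^2 M T^-2].

Left side: [L^2 M T^-2]
Right side: [M T^-3]

The two sides have different dimensions, so the equation is NOT dimensionally consistent.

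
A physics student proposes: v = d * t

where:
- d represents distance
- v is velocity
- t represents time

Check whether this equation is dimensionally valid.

No

d (distance) has dimensions [L].
v (velocity) has dimensions [L T^-1].
t (time) has dimensions [T].

Left side: [L T^-1]
Right side: [L T]

The two sides have different dimensions, so the equation is NOT dimensionally consistent.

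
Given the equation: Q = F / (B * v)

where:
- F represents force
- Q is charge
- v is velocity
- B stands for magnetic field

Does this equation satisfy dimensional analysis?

Yes

F (force) has dimensions [L M T^-2].
Q (charge) has dimensions [I T].
v (velocity) has dimensions [L T^-1].
B (magnetic field) has dimensions [I^-1 M T^-2].

Left side: [I T]
Right side: [I T]

Both sides have the same dimensions, so the equation is dimensionally consistent.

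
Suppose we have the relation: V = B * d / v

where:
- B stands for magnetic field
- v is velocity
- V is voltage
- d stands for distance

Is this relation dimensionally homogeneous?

No

B (magnetic field) has dimensions [I^-1 M T^-2].
v (velocity) has dimensions [L T^-1].
V (voltage) has dimensions [I^-1 L^2 M T^-3].
d (distance) has dimensions [L].

Left side: [I^-1 L^2 M T^-3]
Right side: [I^-1 M T^-1]

The two sides have different dimensions, so the equation is NOT dimensionally consistent.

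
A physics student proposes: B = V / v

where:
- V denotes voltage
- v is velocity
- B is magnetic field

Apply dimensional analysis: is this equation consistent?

No

V (voltage) has dimensions [I^-1 L^2 M T^-3].
v (velocity) has dimensions [L T^-1].
B (magnetic field) has dimensions [I^-1 M T^-2].

Left side: [I^-1 M T^-2]
Right side: [I^-1 L M T^-2]

The two sides have different dimensions, so the equation is NOT dimensionally consistent.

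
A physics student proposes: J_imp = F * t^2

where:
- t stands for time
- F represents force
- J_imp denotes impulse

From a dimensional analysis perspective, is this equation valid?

No

t (time) has dimensions [T].
F (force) has dimensions [L M T^-2].
J_imp (impulse) has dimensions [L M T^-1].

Left side: [L M T^-1]
Right side: [L M]

The two sides have different dimensions, so the equation is NOT dimensionally consistent.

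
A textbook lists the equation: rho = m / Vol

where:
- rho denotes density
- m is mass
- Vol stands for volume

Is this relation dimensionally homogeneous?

Yes

rho (density) has dimensions [L^-3 M].
m (mass) has dimensions [M].
Vol (volume) has dimensions [L^3].

Left side: [L^-3 M]
Right side: [L^-3 M]

Both sides have the same dimensions, so the equation is dimensionally consistent.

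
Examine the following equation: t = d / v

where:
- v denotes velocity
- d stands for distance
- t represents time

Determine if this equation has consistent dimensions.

Yes

v (velocity) has dimensions [L T^-1].
d (distance) has dimensions [L].
t (time) has dimensions [T].

Left side: [T]
Right side: [T]

Both sides have the same dimensions, so the equation is dimensionally consistent.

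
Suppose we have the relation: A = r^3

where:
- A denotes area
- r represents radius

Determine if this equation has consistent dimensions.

No

A (area) has dimensions [L^2].
r (radius) has dimensions [L].

Left side: [L^2]
Right side: [L^3]

The two sides have different dimensions, so the equation is NOT dimensionally consistent.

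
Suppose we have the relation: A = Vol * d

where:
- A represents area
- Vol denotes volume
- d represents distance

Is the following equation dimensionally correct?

No

A (area) has dimensions [L^2].
Vol (volume) has dimensions [L^3].
d (distance) has dimensions [L].

Left side: [L^2]
Right side: [L^4]

The two sides have different dimensions, so the equation is NOT dimensionally consistent.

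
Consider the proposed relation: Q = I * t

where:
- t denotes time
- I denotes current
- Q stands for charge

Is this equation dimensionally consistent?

Yes

t (time) has dimensions [T].
I (current) has dimensions [I].
Q (charge) has dimensions [I T].

Left side: [I T]
Right side: [I T]

Both sides have the same dimensions, so the equation is dimensionally consistent.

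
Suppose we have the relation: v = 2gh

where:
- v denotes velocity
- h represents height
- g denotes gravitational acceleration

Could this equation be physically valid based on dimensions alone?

No

v (velocity) has dimensions [L T^-1].
h (height) has dimensions [L].
g (gravitational acceleration) has dimensions [L T^-2].

Left side: [L T^-1]
Right side: [L^2 T^-2]

The two sides have different dimensions, so the equation is NOT dimensionally consistent.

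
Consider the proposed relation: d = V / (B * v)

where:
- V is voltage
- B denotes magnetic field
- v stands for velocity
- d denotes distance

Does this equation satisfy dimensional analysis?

Yes

V (voltage) has dimensions [I^-1 L^2 M T^-3].
B (magnetic field) has dimensions [I^-1 M T^-2].
v (velocity) has dimensions [L T^-1].
d (distance) has dimensions [L].

Left side: [L]
Right side: [L]

Both sides have the same dimensions, so the equation is dimensionally consistent.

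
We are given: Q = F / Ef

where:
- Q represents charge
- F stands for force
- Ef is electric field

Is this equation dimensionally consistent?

Yes

Q (charge) has dimensions [I T].
F (force) has dimensions [L M T^-2].
Ef (electric field) has dimensions [I^-1 L M T^-3].

Left side: [I T]
Right side: [I T]

Both sides have the same dimensions, so the equation is dimensionally consistent.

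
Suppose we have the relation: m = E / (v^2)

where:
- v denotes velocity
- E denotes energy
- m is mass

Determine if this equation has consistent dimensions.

Yes

v (velocity) has dimensions [L T^-1].
E (energy) has dimensions [L^2 M T^-2].
m (mass) has dimensions [M].

Left side: [M]
Right side: [M]

Both sides have the same dimensions, so the equation is dimensionally consistent.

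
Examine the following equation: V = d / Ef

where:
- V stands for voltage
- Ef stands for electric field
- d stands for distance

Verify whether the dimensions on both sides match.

No

V (voltage) has dimensions [I^-1 L^2 M T^-3].
Ef (electric field) has dimensions [I^-1 L M T^-3].
d (distance) has dimensions [L].

Left side: [I^-1 L^2 M T^-3]
Right side: [I M^-1 T^3]

The two sides have different dimensions, so the equation is NOT dimensionally consistent.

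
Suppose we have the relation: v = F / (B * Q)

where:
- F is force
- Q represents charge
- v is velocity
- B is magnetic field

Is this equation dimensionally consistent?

Yes

F (force) has dimensions [L M T^-2].
Q (charge) has dimensions [I T].
v (velocity) has dimensions [L T^-1].
B (magnetic field) has dimensions [I^-1 M T^-2].

Left side: [L T^-1]
Right side: [L T^-1]

Both sides have the same dimensions, so the equation is dimensionally consistent.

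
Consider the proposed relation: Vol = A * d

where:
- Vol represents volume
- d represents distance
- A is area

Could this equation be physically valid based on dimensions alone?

Yes

Vol (volume) has dimensions [L^3].
d (distance) has dimensions [L].
A (area) has dimensions [L^2].

Left side: [L^3]
Right side: [L^3]

Both sides have the same dimensions, so the equation is dimensionally consistent.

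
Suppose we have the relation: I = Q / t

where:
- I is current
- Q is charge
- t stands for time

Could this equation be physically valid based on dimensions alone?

Yes

I (current) has dimensions [I].
Q (charge) has dimensions [I T].
t (time) has dimensions [T].

Left side: [I]
Right side: [I]

Both sides have the same dimensions, so the equation is dimensionally consistent.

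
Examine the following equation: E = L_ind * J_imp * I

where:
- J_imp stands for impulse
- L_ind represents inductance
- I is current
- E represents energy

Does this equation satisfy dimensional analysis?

No

J_imp (impulse) has dimensions [L M T^-1].
L_ind (inductance) has dimensions [I^-2 L^2 M T^-2].
I (current) has dimensions [I].
E (energy) has dimensions [L^2 M T^-2].

Left side: [L^2 M T^-2]
Right side: [I^-1 L^3 M^2 T^-3]

The two sides have different dimensions, so the equation is NOT dimensionally consistent.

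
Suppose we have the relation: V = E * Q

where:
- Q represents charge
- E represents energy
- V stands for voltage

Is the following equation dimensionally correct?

No

Q (charge) has dimensions [I T].
E (energy) has dimensions [L^2 M T^-2].
V (voltage) has dimensions [I^-1 L^2 M T^-3].

Left side: [I^-1 L^2 M T^-3]
Right side: [I L^2 M T^-1]

The two sides have different dimensions, so the equation is NOT dimensionally consistent.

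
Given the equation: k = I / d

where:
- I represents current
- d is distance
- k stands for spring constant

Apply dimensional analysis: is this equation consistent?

No

I (current) has dimensions [I].
d (distance) has dimensions [L].
k (spring constant) has dimensions [M T^-2].

Left side: [M T^-2]
Right side: [I L^-1]

The two sides have different dimensions, so the equation is NOT dimensionally consistent.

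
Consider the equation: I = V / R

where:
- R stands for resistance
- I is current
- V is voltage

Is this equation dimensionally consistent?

Yes

R (resistance) has dimensions [I^-2 L^2 M T^-3].
I (current) has dimensions [I].
V (voltage) has dimensions [I^-1 L^2 M T^-3].

Left side: [I]
Right side: [I]

Both sides have the same dimensions, so the equation is dimensionally consistent.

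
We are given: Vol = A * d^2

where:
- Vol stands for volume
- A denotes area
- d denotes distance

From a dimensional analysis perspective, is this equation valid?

No

Vol (volume) has dimensions [L^3].
A (area) has dimensions [L^2].
d (distance) has dimensions [L].

Left side: [L^3]
Right side: [L^4]

The two sides have different dimensions, so the equation is NOT dimensionally consistent.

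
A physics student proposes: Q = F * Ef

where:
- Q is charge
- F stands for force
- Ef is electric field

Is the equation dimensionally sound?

No

Q (charge) has dimensions [I T].
F (force) has dimensions [L M T^-2].
Ef (electric field) has dimensions [I^-1 L M T^-3].

Left side: [I T]
Right side: [I^-1 L^2 M^2 T^-5]

The two sides have different dimensions, so the equation is NOT dimensionally consistent.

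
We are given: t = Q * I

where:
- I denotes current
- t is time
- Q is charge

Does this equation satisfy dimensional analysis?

No

I (current) has dimensions [I].
t (time) has dimensions [T].
Q (charge) has dimensions [I T].

Left side: [T]
Right side: [I^2 T]

The two sides have different dimensions, so the equation is NOT dimensionally consistent.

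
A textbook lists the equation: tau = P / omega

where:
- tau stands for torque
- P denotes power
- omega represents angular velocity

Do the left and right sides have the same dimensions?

Yes

tau (torque) has dimensions [L^2 M T^-2].
P (power) has dimensions [L^2 M T^-3].
omega (angular velocity) has dimensions [T^-1].

Left side: [L^2 M T^-2]
Right side: [L^2 M T^-2]

Both sides have the same dimensions, so the equation is dimensionally consistent.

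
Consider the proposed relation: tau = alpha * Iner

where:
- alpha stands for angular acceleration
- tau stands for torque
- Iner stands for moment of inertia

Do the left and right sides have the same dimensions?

Yes

alpha (angular acceleration) has dimensions [T^-2].
tau (torque) has dimensions [L^2 M T^-2].
Iner (moment of inertia) has dimensions [L^2 M].

Left side: [L^2 M T^-2]
Right side: [L^2 M T^-2]

Both sides have the same dimensions, so the equation is dimensionally consistent.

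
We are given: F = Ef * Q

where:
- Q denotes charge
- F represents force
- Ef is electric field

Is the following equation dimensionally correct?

Yes

Q (charge) has dimensions [I T].
F (force) has dimensions [L M T^-2].
Ef (electric field) has dimensions [I^-1 L M T^-3].

Left side: [L M T^-2]
Right side: [L M T^-2]

Both sides have the same dimensions, so the equation is dimensionally consistent.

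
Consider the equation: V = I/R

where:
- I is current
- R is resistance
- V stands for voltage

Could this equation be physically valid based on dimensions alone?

No

I (current) has dimensions [I].
R (resistance) has dimensions [I^-2 L^2 M T^-3].
V (voltage) has dimensions [I^-1 L^2 M T^-3].

Left side: [I^-1 L^2 M T^-3]
Right side: [I^3 L^-2 M^-1 T^3]

The two sides have different dimensions, so the equation is NOT dimensionally consistent.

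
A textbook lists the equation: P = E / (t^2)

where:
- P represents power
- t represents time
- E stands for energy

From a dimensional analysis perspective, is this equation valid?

No

P (power) has dimensions [L^2 M T^-3].
t (time) has dimensions [T].
E (energy) has dimensions [L^2 M T^-2].

Left side: [L^2 M T^-3]
Right side: [L^2 M T^-4]

The two sides have different dimensions, so the equation is NOT dimensionally consistent.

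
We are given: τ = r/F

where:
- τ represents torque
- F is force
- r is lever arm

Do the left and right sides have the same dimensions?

No

τ (torque) has dimensions [L^2 M T^-2].
F (force) has dimensions [L M T^-2].
r (lever arm) has dimensions [L].

Left side: [L^2 M T^-2]
Right side: [M^-1 T^2]

The two sides have different dimensions, so the equation is NOT dimensionally consistent.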